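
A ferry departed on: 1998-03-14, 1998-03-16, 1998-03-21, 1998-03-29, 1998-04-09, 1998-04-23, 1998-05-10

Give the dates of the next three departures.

Gaps: 2, 5, 8, 11, 14, 17 days — each gap is 3 larger than the previous one.
Next gap: 20 days. 1998-05-10 + 20 days = 1998-05-30.
Next gap: 23 days. 1998-05-30 + 23 days = 1998-06-22.
Next gap: 26 days. 1998-06-22 + 26 days = 1998-07-18.

1998-05-30, 1998-06-22, 1998-07-18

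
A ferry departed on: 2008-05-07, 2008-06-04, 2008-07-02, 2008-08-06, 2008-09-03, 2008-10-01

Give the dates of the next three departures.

2008-11-05, 2008-12-03, 2009-01-07

All dates are Wednesdays, 28, 28, 35, 28, 28 days apart.
Specifically, the 1st Wednesday of each month.
November 2008 — 1st Wednesday is 2008-11-05.
December 2008 — 1st Wednesday is 2008-12-03.
January 2009 — 1st Wednesday is 2009-01-07.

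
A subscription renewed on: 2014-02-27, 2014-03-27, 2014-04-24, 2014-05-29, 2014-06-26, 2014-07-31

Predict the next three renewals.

2014-08-28, 2014-09-25, 2014-10-30

Every date is a Thursday; gaps 28, 28, 35, 28, 35 days.
Each is the last Thursday of its month (at least one falls on the 29th or later, ruling out '4th Thursday').
August 2014 ends with Thursday 2014-08-28.
Last Thursday of September 2014: 2014-09-25.
October 2014 ends with Thursday 2014-10-30.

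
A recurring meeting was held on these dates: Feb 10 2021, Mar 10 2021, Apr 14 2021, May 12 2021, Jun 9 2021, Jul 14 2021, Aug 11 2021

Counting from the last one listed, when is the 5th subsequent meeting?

Jan 12 2022

These are Wednesdays at 28- or 35-day spacing (28, 35, 28, 28, 35, 28).
The pattern: 2nd Wednesday of the month.
September 2021 — 2nd Wednesday is Sep 8 2021.
2nd Wednesday of October 2021: Oct 13 2021.
2nd Wednesday of November 2021: Nov 10 2021.
December 2021 — 2nd Wednesday is Dec 8 2021.
2nd Wednesday of January 2022: Jan 12 2022.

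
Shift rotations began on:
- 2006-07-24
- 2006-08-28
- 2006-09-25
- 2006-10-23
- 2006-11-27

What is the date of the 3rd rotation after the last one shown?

2007-02-26

Gaps: 35, 28, 28, 35 days — a mix of 28 and 35. Every date is a Monday.
Each is the 4th Monday of its month.
December 2006 — 4th Monday is 2006-12-25.
4th Monday of January 2007: 2007-01-22.
February 2007 — 4th Monday is 2007-02-26.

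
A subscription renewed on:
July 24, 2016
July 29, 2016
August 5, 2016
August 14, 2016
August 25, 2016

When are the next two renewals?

September 7, 2016; September 22, 2016

Intervals are 5, 7, 9, 11 days — an arithmetic progression with common difference 2.
Next gap: 13 days. August 25, 2016 + 13 days = September 7, 2016.
Next gap: 15 days. September 7, 2016 + 15 days = September 22, 2016.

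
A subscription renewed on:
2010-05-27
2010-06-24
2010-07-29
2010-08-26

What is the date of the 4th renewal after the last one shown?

2010-12-30

These are Thursdays with 28, 35, 28-day gaps.
Each is the final Thursday of its month — 2010-07-29 is past the 28th, so '4th Thursday' doesn't fit.
Last Thursday of September 2010: 2010-09-30.
Last Thursday of October 2010: 2010-10-28.
Last Thursday of November 2010: 2010-11-25.
December 2010 ends with Thursday 2010-12-30.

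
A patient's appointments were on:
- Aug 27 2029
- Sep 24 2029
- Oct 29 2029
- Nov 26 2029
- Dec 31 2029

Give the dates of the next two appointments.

These are Mondays with 28, 35, 28, 35-day gaps.
Each is the final Monday of its month — Oct 29 2029 is past the 28th, so '4th Monday' doesn't fit.
Last Monday of January 2030: Jan 28 2030.
Last Monday of February 2030: Feb 25 2030.

Jan 28 2030, Feb 25 2030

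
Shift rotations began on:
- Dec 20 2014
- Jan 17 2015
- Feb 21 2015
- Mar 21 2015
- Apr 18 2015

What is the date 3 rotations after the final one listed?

Jul 18 2015

Gaps: 28, 35, 28, 28 days — a mix of 28 and 35. Every date is a Saturday.
Each is the 3rd Saturday of its month.
May 2015 — 3rd Saturday is May 16 2015.
June 2015 — 3rd Saturday is Jun 20 2015.
3rd Saturday of July 2015: Jul 18 2015.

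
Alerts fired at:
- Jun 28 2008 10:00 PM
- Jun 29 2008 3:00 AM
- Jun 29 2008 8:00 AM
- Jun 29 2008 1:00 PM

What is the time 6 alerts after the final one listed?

Jun 30 2008 7:00 PM

Gaps: 5, 5, 5 hours — each event is 5 hours after the previous one.
Jun 29 2008 1:00 PM + 5 h = Jun 29 2008 6:00 PM.
Jun 29 2008 6:00 PM + 5 h = Jun 29 2008 11:00 PM.
Jun 29 2008 11:00 PM + 5 h = Jun 30 2008 4:00 AM.
Jun 30 2008 4:00 AM + 5 h = Jun 30 2008 9:00 AM.
Jun 30 2008 9:00 AM + 5 h = Jun 30 2008 2:00 PM.
Jun 30 2008 2:00 PM + 5 h = Jun 30 2008 7:00 PM.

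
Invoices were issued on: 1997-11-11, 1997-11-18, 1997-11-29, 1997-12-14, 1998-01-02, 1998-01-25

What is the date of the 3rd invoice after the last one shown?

1998-04-28

The spacing grows by 4 each time: 7, 11, 15, 19, 23 days.
Next gap: 27 days. 1998-01-25 + 27 days = 1998-02-21.
Next gap: 31 days. 1998-02-21 + 31 days = 1998-03-24.
Next gap: 35 days. 1998-03-24 + 35 days = 1998-04-28.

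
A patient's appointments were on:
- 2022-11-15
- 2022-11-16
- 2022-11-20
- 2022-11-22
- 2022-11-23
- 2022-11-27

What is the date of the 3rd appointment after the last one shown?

2022-12-04

Every event lands on a Tuesday or Wednesday or Sunday (gaps cycle 1, 4, 2, 1, 4).
So the schedule is: every Tuesday, Wednesday and Sunday.
Next Tuesday: 2022-11-29.
Next Wednesday: 2022-11-30.
Next Sunday: 2022-12-04.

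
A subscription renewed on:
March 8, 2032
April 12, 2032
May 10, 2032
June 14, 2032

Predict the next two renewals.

These are Mondays at 28- or 35-day spacing (35, 28, 35).
The pattern: 2nd Monday of the month.
2nd Monday of July 2032: July 12, 2032.
August 2032 — 2nd Monday is August 9, 2032.

July 12, 2032; August 9, 2032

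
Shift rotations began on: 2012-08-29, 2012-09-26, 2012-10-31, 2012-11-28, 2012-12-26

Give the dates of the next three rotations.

2013-01-30, 2013-02-27, 2013-03-27

All Wednesdays; the gaps (28, 35, 28, 28) vary with month length.
This is the last Wednesday of each month.
Last Wednesday of January 2013: 2013-01-30.
Last Wednesday of February 2013: 2013-02-27.
Last Wednesday of March 2013: 2013-03-27.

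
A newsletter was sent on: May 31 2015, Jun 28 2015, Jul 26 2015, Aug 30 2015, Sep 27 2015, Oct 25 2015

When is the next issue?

Nov 29 2015

Every date is a Sunday; gaps 28, 28, 35, 28, 28 days.
Each is the last Sunday of its month (at least one falls on the 29th or later, ruling out '4th Sunday').
Last Sunday of November 2015: Nov 29 2015.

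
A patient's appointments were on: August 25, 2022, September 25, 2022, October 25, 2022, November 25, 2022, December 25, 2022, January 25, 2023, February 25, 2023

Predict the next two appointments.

March 25, 2023; April 25, 2023

Each date is the 25th; the gaps (31, 30, 31, 30, 31, 31) track the month lengths.
The rule is the 25th of each month.
Next: March 2023 → March 25, 2023.
April 2023: April 25, 2023.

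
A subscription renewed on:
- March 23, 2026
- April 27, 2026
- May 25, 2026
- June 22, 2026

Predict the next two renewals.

July 27, 2026; August 24, 2026

These are Mondays at 28- or 35-day spacing (35, 28, 28).
The pattern: 4th Monday of the month.
4th Monday of July 2026: July 27, 2026.
4th Monday of August 2026: August 24, 2026.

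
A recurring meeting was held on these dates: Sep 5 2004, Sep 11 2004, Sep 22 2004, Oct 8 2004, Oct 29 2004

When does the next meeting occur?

Gaps: 6, 11, 16, 21 days — each gap is 5 larger than the previous one.
Next gap: 26 days. Oct 29 2004 + 26 days = Nov 24 2004.

Nov 24 2004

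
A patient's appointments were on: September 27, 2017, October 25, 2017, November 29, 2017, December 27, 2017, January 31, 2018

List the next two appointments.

All Wednesdays; the gaps (28, 35, 28, 35) vary with month length.
This is the last Wednesday of each month.
February 2018 ends with Wednesday February 28, 2018.
March 2018 ends with Wednesday March 28, 2018.

February 28, 2018; March 28, 2018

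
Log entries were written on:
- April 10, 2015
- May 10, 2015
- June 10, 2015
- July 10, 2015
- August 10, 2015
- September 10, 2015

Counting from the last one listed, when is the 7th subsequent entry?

Each date is the 10th; the gaps (30, 31, 30, 31, 31) track the month lengths.
The rule is the 10th of each month.
Next: October 2015 → October 10, 2015.
November 2015: November 10, 2015.
December 2015: December 10, 2015.
Next: January 2016 → January 10, 2016.
Next: February 2016 → February 10, 2016.
Next: March 2016 → March 10, 2016.
April 2016: April 10, 2016.

April 10, 2016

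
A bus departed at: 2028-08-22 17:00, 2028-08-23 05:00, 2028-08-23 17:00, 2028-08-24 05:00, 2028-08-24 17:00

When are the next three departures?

2028-08-25 05:00, 2028-08-25 17:00, 2028-08-26 05:00

The interval is a steady 12 hours (12, 12, 12, 12).
2028-08-24 17:00 + 12 h = 2028-08-25 05:00.
2028-08-25 05:00 + 12 h = 2028-08-25 17:00.
2028-08-25 17:00 + 12 h = 2028-08-26 05:00.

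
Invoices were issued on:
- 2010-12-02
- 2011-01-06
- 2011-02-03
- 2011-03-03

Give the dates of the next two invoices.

These are Thursdays at 28- or 35-day spacing (35, 28, 28).
The pattern: 1st Thursday of the month.
1st Thursday of April 2011: 2011-04-07.
1st Thursday of May 2011: 2011-05-05.

2011-04-07, 2011-05-05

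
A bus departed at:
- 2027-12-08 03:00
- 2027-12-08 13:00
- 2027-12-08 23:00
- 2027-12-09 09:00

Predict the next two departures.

Spacing: 10, 10, 10 h — constant 10 h.
2027-12-09 09:00 + 10 h = 2027-12-09 19:00.
2027-12-09 19:00 + 10 h = 2027-12-10 05:00.

2027-12-09 19:00, 2027-12-10 05:00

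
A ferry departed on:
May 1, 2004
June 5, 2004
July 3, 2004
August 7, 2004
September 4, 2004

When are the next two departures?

October 2, 2004; November 6, 2004

Gaps: 35, 28, 35, 28 days — a mix of 28 and 35. Every date is a Saturday.
Each is the 1st Saturday of its month.
October 2004 — 1st Saturday is October 2, 2004.
1st Saturday of November 2004: November 6, 2004.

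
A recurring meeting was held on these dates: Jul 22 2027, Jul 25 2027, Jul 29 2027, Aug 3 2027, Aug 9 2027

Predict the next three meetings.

Aug 16 2027, Aug 24 2027, Sep 2 2027

Intervals are 3, 4, 5, 6 days — an arithmetic progression with common difference 1.
Next gap: 7 days. Aug 9 2027 + 7 days = Aug 16 2027.
Next gap: 8 days. Aug 16 2027 + 8 days = Aug 24 2027.
Next gap: 9 days. Aug 24 2027 + 9 days = Sep 2 2027.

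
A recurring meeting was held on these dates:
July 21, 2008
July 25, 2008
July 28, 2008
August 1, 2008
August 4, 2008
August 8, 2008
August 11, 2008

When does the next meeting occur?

August 15, 2008

Gaps: 4, 3, 4, 3, 4, 3 days — not constant, but cyclic with period 2.
The events fall on every Monday and Friday.
Next Friday: August 15, 2008.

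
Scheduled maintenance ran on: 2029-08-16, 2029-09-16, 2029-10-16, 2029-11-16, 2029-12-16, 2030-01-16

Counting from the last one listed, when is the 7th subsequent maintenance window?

Each date is the 16th; the gaps (31, 30, 31, 30, 31) track the month lengths.
The rule is the 16th of each month.
Next: February 2030 → 2030-02-16.
March 2030: 2030-03-16.
Next: April 2030 → 2030-04-16.
Next: May 2030 → 2030-05-16.
June 2030: 2030-06-16.
July 2030: 2030-07-16.
August 2030: 2030-08-16.

2030-08-16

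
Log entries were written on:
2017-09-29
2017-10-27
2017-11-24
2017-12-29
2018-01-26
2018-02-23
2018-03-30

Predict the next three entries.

2018-04-27, 2018-05-25, 2018-06-29

These are Fridays with 28, 28, 35, 28, 28, 35-day gaps.
Each is the final Friday of its month — 2017-09-29 is past the 28th, so '4th Friday' doesn't fit.
Last Friday of April 2018: 2018-04-27.
May 2018 ends with Friday 2018-05-25.
June 2018 ends with Friday 2018-06-29.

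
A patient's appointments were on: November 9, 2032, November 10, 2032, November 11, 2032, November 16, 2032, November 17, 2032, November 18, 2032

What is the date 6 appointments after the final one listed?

The gap pattern 1, 1, 5, 1, 1 repeats every 3 events.
These are the Tuesdays, Wednesdays and Thursdays of each week.
The following Tuesday is November 23, 2032.
Next Wednesday: November 24, 2032.
The following Thursday is November 25, 2032.
Next Tuesday: November 30, 2032.
Next Wednesday: December 1, 2032.
Next Thursday: December 2, 2032.

December 2, 2032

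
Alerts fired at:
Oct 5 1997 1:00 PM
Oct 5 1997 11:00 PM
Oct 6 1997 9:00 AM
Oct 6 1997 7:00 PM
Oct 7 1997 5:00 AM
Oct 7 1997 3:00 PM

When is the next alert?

Gaps: 10, 10, 10, 10, 10 hours — each event is 10 hours after the previous one.
Oct 7 1997 3:00 PM + 10 h = Oct 8 1997 1:00 AM.

Oct 8 1997 1:00 AM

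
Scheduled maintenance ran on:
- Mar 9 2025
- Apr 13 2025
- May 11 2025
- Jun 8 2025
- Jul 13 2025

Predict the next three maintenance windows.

Aug 10 2025, Sep 14 2025, Oct 12 2025

All dates are Sundays, 35, 28, 28, 35 days apart.
Specifically, the 2nd Sunday of each month.
2nd Sunday of August 2025: Aug 10 2025.
2nd Sunday of September 2025: Sep 14 2025.
2nd Sunday of October 2025: Oct 12 2025.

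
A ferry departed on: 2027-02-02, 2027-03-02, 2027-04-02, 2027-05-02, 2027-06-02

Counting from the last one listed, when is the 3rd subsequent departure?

Gaps: 28, 31, 30, 31 days — not constant. Every event is on the 2nd of the month.
Pattern: the 2nd of each month.
July 2027: 2027-07-02.
Next: August 2027 → 2027-08-02.
September 2027: 2027-09-02.

2027-09-02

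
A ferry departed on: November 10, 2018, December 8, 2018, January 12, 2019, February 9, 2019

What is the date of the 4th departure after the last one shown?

These are Saturdays at 28- or 35-day spacing (28, 35, 28).
The pattern: 2nd Saturday of the month.
2nd Saturday of March 2019: March 9, 2019.
2nd Saturday of April 2019: April 13, 2019.
May 2019 — 2nd Saturday is May 11, 2019.
June 2019 — 2nd Saturday is June 8, 2019.

June 8, 2019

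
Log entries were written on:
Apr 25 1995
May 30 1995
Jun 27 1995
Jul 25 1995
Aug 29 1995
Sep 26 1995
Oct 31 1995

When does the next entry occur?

These are Tuesdays with 35, 28, 28, 35, 28, 35-day gaps.
Each is the final Tuesday of its month — May 30 1995 is past the 28th, so '4th Tuesday' doesn't fit.
Last Tuesday of November 1995: Nov 28 1995.

Nov 28 1995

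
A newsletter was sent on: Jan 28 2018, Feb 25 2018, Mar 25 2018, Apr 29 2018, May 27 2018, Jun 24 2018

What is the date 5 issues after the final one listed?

Nov 25 2018

All Sundays; the gaps (28, 28, 35, 28, 28) vary with month length.
This is the last Sunday of each month.
Last Sunday of July 2018: Jul 29 2018.
August 2018 ends with Sunday Aug 26 2018.
September 2018 ends with Sunday Sep 30 2018.
October 2018 ends with Sunday Oct 28 2018.
Last Sunday of November 2018: Nov 25 2018.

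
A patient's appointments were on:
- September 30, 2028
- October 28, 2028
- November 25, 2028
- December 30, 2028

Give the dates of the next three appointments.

Every date is a Saturday; gaps 28, 28, 35 days.
Each is the last Saturday of its month (at least one falls on the 29th or later, ruling out '4th Saturday').
Last Saturday of January 2029: January 27, 2029.
Last Saturday of February 2029: February 24, 2029.
March 2029 ends with Saturday March 31, 2029.

January 27, 2029; February 24, 2029; March 31, 2029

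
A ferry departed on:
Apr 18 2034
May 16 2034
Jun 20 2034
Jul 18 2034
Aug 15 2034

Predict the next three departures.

Sep 19 2034, Oct 17 2034, Nov 21 2034

All dates are Tuesdays, 28, 35, 28, 28 days apart.
Specifically, the 3rd Tuesday of each month.
3rd Tuesday of September 2034: Sep 19 2034.
October 2034 — 3rd Tuesday is Oct 17 2034.
November 2034 — 3rd Tuesday is Nov 21 2034.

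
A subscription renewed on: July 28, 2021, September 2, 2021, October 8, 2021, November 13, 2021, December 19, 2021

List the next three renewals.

Every event comes 36 days after the last (36, 36, 36, 36).
December 19, 2021 + 36 days = January 24, 2022.
January 24, 2022 + 36 days = March 1, 2022.
March 1, 2022 + 36 days = April 6, 2022.

January 24, 2022; March 1, 2022; April 6, 2022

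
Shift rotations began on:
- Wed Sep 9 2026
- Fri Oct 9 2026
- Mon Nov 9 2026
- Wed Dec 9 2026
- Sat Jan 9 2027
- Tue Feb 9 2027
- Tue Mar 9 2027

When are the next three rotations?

Fri Apr 9 2027, Sun May 9 2027, Wed Jun 9 2027

Gaps: 30, 31, 30, 31, 31, 28 days — not constant. Every event is on the 9th of the month.
Pattern: the 9th of each month.
April 2027: Fri Apr 9 2027.
May 2027: Sun May 9 2027.
Next: June 2027 → Wed Jun 9 2027.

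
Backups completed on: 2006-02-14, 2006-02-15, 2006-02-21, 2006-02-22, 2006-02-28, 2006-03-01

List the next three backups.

2006-03-07, 2006-03-08, 2006-03-14

Every event lands on a Tuesday or Wednesday (gaps cycle 1, 6, 1, 6, 1).
So the schedule is: every Tuesday and Wednesday.
The following Tuesday is 2006-03-07.
The following Wednesday is 2006-03-08.
Next Tuesday: 2006-03-14.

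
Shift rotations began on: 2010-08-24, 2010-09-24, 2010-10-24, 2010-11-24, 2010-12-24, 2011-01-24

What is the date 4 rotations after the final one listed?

The day-of-month is always 24 (31, 30, 31, 30, 31 days between events).
So this recurs on the 24th of each month.
February 2011: 2011-02-24.
March 2011: 2011-03-24.
April 2011: 2011-04-24.
May 2011: 2011-05-24.

2011-05-24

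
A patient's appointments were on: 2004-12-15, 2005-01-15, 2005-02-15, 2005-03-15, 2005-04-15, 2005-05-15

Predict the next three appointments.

2005-06-15, 2005-07-15, 2005-08-15

Gaps: 31, 31, 28, 31, 30 days — not constant. Every event is on the 15th of the month.
Pattern: the 15th of each month.
Next: June 2005 → 2005-06-15.
July 2005: 2005-07-15.
Next: August 2005 → 2005-08-15.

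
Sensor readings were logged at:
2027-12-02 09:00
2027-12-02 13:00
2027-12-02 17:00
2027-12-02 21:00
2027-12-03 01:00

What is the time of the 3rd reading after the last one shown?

2027-12-03 13:00

The interval is a steady 4 hours (4, 4, 4, 4).
2027-12-03 01:00 + 4 h = 2027-12-03 05:00.
2027-12-03 05:00 + 4 h = 2027-12-03 09:00.
2027-12-03 09:00 + 4 h = 2027-12-03 13:00.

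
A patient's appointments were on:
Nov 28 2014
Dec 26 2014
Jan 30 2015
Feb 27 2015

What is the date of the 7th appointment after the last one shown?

Sep 25 2015

These are Fridays with 28, 35, 28-day gaps.
Each is the final Friday of its month — Jan 30 2015 is past the 28th, so '4th Friday' doesn't fit.
March 2015 ends with Friday Mar 27 2015.
April 2015 ends with Friday Apr 24 2015.
May 2015 ends with Friday May 29 2015.
Last Friday of June 2015: Jun 26 2015.
July 2015 ends with Friday Jul 31 2015.
Last Friday of August 2015: Aug 28 2015.
September 2015 ends with Friday Sep 25 2015.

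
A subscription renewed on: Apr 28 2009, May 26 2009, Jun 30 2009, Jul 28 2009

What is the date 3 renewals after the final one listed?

Every date is a Tuesday; gaps 28, 35, 28 days.
Each is the last Tuesday of its month (at least one falls on the 29th or later, ruling out '4th Tuesday').
August 2009 ends with Tuesday Aug 25 2009.
September 2009 ends with Tuesday Sep 29 2009.
October 2009 ends with Tuesday Oct 27 2009.

Oct 27 2009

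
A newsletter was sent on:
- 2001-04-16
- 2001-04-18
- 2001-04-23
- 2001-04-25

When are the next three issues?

Gaps: 2, 5, 2 days — not constant, but cyclic with period 2.
The events fall on every Monday and Wednesday.
The following Monday is 2001-04-30.
The following Wednesday is 2001-05-02.
The following Monday is 2001-05-07.

2001-04-30, 2001-05-02, 2001-05-07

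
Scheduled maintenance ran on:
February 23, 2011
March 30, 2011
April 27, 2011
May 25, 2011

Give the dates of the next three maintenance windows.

These are Wednesdays with 35, 28, 28-day gaps.
Each is the final Wednesday of its month — March 30, 2011 is past the 28th, so '4th Wednesday' doesn't fit.
June 2011 ends with Wednesday June 29, 2011.
July 2011 ends with Wednesday July 27, 2011.
August 2011 ends with Wednesday August 31, 2011.

June 29, 2011; July 27, 2011; August 31, 2011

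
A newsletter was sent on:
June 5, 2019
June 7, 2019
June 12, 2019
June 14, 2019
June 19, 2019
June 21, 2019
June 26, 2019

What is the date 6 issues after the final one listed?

Gaps: 2, 5, 2, 5, 2, 5 days — not constant, but cyclic with period 2.
The events fall on every Wednesday and Friday.
Next Friday: June 28, 2019.
The following Wednesday is July 3, 2019.
The following Friday is July 5, 2019.
The following Wednesday is July 10, 2019.
Next Friday: July 12, 2019.
The following Wednesday is July 17, 2019.

July 17, 2019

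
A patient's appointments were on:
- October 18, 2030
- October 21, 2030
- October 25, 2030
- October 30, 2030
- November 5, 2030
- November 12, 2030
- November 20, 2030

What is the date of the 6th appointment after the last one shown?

Gaps: 3, 4, 5, 6, 7, 8 days — each gap is 1 larger than the previous one.
Next gap: 9 days. November 20, 2030 + 9 days = November 29, 2030.
Next gap: 10 days. November 29, 2030 + 10 days = December 9, 2030.
Next gap: 11 days. December 9, 2030 + 11 days = December 20, 2030.
Next gap: 12 days. December 20, 2030 + 12 days = January 1, 2031.
Next gap: 13 days. January 1, 2031 + 13 days = January 14, 2031.
Next gap: 14 days. January 14, 2031 + 14 days = January 28, 2031.

January 28, 2031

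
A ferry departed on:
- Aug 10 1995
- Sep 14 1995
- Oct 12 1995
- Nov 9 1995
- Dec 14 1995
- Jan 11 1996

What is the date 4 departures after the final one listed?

Gaps: 35, 28, 28, 35, 28 days — a mix of 28 and 35. Every date is a Thursday.
Each is the 2nd Thursday of its month.
February 1996 — 2nd Thursday is Feb 8 1996.
March 1996 — 2nd Thursday is Mar 14 1996.
April 1996 — 2nd Thursday is Apr 11 1996.
May 1996 — 2nd Thursday is May 9 1996.

May 9 1996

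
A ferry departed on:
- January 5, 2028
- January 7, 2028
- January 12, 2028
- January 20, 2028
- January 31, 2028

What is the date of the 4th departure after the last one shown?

Gaps: 2, 5, 8, 11 days — each gap is 3 larger than the previous one.
Next gap: 14 days. January 31, 2028 + 14 days = February 14, 2028.
Next gap: 17 days. February 14, 2028 + 17 days = March 2, 2028.
Next gap: 20 days. March 2, 2028 + 20 days = March 22, 2028.
Next gap: 23 days. March 22, 2028 + 23 days = April 14, 2028.

April 14, 2028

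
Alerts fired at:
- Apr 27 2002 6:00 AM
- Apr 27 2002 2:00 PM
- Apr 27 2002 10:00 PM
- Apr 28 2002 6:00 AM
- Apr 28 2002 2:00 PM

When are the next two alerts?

Spacing: 8, 8, 8, 8 h — constant 8 h.
Apr 28 2002 2:00 PM + 8 h = Apr 28 2002 10:00 PM.
Apr 28 2002 10:00 PM + 8 h = Apr 29 2002 6:00 AM.

Apr 28 2002 10:00 PM, Apr 29 2002 6:00 AM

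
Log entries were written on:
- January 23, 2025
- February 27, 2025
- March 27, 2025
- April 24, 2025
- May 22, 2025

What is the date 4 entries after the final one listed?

September 25, 2025

Gaps: 35, 28, 28, 28 days — a mix of 28 and 35. Every date is a Thursday.
Each is the 4th Thursday of its month.
4th Thursday of June 2025: June 26, 2025.
4th Thursday of July 2025: July 24, 2025.
4th Thursday of August 2025: August 28, 2025.
September 2025 — 4th Thursday is September 25, 2025.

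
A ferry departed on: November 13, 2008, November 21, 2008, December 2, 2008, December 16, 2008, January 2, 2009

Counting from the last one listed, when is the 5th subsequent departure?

Gaps: 8, 11, 14, 17 days — each gap is 3 larger than the previous one.
Next gap: 20 days. January 2, 2009 + 20 days = January 22, 2009.
Next gap: 23 days. January 22, 2009 + 23 days = February 14, 2009.
Next gap: 26 days. February 14, 2009 + 26 days = March 12, 2009.
Next gap: 29 days. March 12, 2009 + 29 days = April 10, 2009.
Next gap: 32 days. April 10, 2009 + 32 days = May 12, 2009.

May 12, 2009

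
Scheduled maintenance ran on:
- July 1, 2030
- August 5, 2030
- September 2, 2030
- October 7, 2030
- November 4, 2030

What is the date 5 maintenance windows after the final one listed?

April 7, 2031

These are Mondays at 28- or 35-day spacing (35, 28, 35, 28).
The pattern: 1st Monday of the month.
December 2030 — 1st Monday is December 2, 2030.
January 2031 — 1st Monday is January 6, 2031.
1st Monday of February 2031: February 3, 2031.
March 2031 — 1st Monday is March 3, 2031.
1st Monday of April 2031: April 7, 2031.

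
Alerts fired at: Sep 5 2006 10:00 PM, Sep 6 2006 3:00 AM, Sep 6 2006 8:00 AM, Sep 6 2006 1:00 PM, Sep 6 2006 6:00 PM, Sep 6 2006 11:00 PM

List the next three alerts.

Sep 7 2006 4:00 AM, Sep 7 2006 9:00 AM, Sep 7 2006 2:00 PM

The interval is a steady 5 hours (5, 5, 5, 5, 5).
Sep 6 2006 11:00 PM + 5 h = Sep 7 2006 4:00 AM.
Sep 7 2006 4:00 AM + 5 h = Sep 7 2006 9:00 AM.
Sep 7 2006 9:00 AM + 5 h = Sep 7 2006 2:00 PM.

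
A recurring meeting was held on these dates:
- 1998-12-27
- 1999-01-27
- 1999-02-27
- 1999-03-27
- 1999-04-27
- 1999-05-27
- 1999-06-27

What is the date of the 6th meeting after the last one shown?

Gaps: 31, 31, 28, 31, 30, 31 days — not constant. Every event is on the 27th of the month.
Pattern: the 27th of each month.
July 1999: 1999-07-27.
Next: August 1999 → 1999-08-27.
Next: September 1999 → 1999-09-27.
Next: October 1999 → 1999-10-27.
November 1999: 1999-11-27.
December 1999: 1999-12-27.

1999-12-27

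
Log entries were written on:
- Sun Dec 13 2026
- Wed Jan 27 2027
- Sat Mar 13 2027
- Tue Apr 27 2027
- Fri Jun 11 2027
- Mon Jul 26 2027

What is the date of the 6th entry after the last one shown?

Fri Apr 21 2028

The spacing is 45, 45, 45, 45, 45 days — always 45 days.
Mon Jul 26 2027 + 45 days = Thu Sep 9 2027.
Thu Sep 9 2027 + 45 days = Sun Oct 24 2027.
Sun Oct 24 2027 + 45 days = Wed Dec 8 2027.
Wed Dec 8 2027 + 45 days = Sat Jan 22 2028.
Sat Jan 22 2028 + 45 days = Tue Mar 7 2028.
Tue Mar 7 2028 + 45 days = Fri Apr 21 2028.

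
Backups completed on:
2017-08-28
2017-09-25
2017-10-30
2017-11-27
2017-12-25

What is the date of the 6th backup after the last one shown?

2018-06-25

All Mondays; the gaps (28, 35, 28, 28) vary with month length.
This is the last Monday of each month.
January 2018 ends with Monday 2018-01-29.
Last Monday of February 2018: 2018-02-26.
March 2018 ends with Monday 2018-03-26.
April 2018 ends with Monday 2018-04-30.
Last Monday of May 2018: 2018-05-28.
Last Monday of June 2018: 2018-06-25.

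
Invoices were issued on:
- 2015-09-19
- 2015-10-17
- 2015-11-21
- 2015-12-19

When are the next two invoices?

All dates are Saturdays, 28, 35, 28 days apart.
Specifically, the 3rd Saturday of each month.
3rd Saturday of January 2016: 2016-01-16.
February 2016 — 3rd Saturday is 2016-02-20.

2016-01-16, 2016-02-20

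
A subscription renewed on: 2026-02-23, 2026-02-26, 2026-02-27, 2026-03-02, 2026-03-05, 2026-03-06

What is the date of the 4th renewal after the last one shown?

2026-03-16

Every event lands on a Monday or Thursday or Friday (gaps cycle 3, 1, 3, 3, 1).
So the schedule is: every Monday, Thursday and Friday.
Next Monday: 2026-03-09.
The following Thursday is 2026-03-12.
The following Friday is 2026-03-13.
The following Monday is 2026-03-16.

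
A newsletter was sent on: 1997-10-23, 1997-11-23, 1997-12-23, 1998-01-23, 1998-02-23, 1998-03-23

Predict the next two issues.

Gaps: 31, 30, 31, 31, 28 days — not constant. Every event is on the 23rd of the month.
Pattern: the 23rd of each month.
April 1998: 1998-04-23.
Next: May 1998 → 1998-05-23.

1998-04-23, 1998-05-23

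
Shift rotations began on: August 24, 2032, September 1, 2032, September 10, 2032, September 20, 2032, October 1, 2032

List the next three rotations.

Intervals are 8, 9, 10, 11 days — an arithmetic progression with common difference 1.
Next gap: 12 days. October 1, 2032 + 12 days = October 13, 2032.
Next gap: 13 days. October 13, 2032 + 13 days = October 26, 2032.
Next gap: 14 days. October 26, 2032 + 14 days = November 9, 2032.

October 13, 2032; October 26, 2032; November 9, 2032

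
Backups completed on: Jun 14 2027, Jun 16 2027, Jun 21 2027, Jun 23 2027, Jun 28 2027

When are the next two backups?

Jun 30 2027, Jul 5 2027

The gap pattern 2, 5, 2, 5 repeats every 2 events.
These are the Mondays and Wednesdays of each week.
The following Wednesday is Jun 30 2027.
The following Monday is Jul 5 2027.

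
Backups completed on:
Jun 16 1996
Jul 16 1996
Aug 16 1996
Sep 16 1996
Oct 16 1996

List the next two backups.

Each date is the 16th; the gaps (30, 31, 31, 30) track the month lengths.
The rule is the 16th of each month.
Next: November 1996 → Nov 16 1996.
Next: December 1996 → Dec 16 1996.

Nov 16 1996, Dec 16 1996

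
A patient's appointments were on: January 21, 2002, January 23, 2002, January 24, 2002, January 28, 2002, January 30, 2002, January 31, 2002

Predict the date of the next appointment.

February 4, 2002

Gaps: 2, 1, 4, 2, 1 days — not constant, but cyclic with period 3.
The events fall on every Monday, Wednesday and Thursday.
Next Monday: February 4, 2002.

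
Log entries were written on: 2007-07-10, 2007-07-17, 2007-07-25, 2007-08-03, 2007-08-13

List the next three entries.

2007-08-24, 2007-09-05, 2007-09-18

Gaps: 7, 8, 9, 10 days — each gap is 1 larger than the previous one.
Next gap: 11 days. 2007-08-13 + 11 days = 2007-08-24.
Next gap: 12 days. 2007-08-24 + 12 days = 2007-09-05.
Next gap: 13 days. 2007-09-05 + 13 days = 2007-09-18.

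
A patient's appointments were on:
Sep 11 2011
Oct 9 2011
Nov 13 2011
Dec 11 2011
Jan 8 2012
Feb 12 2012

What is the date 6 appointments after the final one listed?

Gaps: 28, 35, 28, 28, 35 days — a mix of 28 and 35. Every date is a Sunday.
Each is the 2nd Sunday of its month.
March 2012 — 2nd Sunday is Mar 11 2012.
April 2012 — 2nd Sunday is Apr 8 2012.
2nd Sunday of May 2012: May 13 2012.
June 2012 — 2nd Sunday is Jun 10 2012.
2nd Sunday of July 2012: Jul 8 2012.
2nd Sunday of August 2012: Aug 12 2012.

Aug 12 2012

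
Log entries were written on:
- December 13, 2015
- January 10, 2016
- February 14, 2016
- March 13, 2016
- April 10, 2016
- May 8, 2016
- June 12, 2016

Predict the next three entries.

Gaps: 28, 35, 28, 28, 28, 35 days — a mix of 28 and 35. Every date is a Sunday.
Each is the 2nd Sunday of its month.
2nd Sunday of July 2016: July 10, 2016.
2nd Sunday of August 2016: August 14, 2016.
September 2016 — 2nd Sunday is September 11, 2016.

July 10, 2016; August 14, 2016; September 11, 2016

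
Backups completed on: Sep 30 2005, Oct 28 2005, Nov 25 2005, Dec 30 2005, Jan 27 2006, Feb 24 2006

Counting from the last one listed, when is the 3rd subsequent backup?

Every date is a Friday; gaps 28, 28, 35, 28, 28 days.
Each is the last Friday of its month (at least one falls on the 29th or later, ruling out '4th Friday').
March 2006 ends with Friday Mar 31 2006.
Last Friday of April 2006: Apr 28 2006.
Last Friday of May 2006: May 26 2006.

May 26 2006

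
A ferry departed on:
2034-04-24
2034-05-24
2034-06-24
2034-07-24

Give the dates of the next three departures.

Each date is the 24th; the gaps (30, 31, 30) track the month lengths.
The rule is the 24th of each month.
Next: August 2034 → 2034-08-24.
Next: September 2034 → 2034-09-24.
Next: October 2034 → 2034-10-24.

2034-08-24, 2034-09-24, 2034-10-24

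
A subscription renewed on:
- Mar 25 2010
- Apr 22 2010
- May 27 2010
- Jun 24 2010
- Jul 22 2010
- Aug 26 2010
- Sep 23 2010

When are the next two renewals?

All dates are Thursdays, 28, 35, 28, 28, 35, 28 days apart.
Specifically, the 4th Thursday of each month.
October 2010 — 4th Thursday is Oct 28 2010.
November 2010 — 4th Thursday is Nov 25 2010.

Oct 28 2010, Nov 25 2010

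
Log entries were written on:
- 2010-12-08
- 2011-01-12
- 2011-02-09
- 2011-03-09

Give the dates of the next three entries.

2011-04-13, 2011-05-11, 2011-06-08

Gaps: 35, 28, 28 days — a mix of 28 and 35. Every date is a Wednesday.
Each is the 2nd Wednesday of its month.
April 2011 — 2nd Wednesday is 2011-04-13.
May 2011 — 2nd Wednesday is 2011-05-11.
2nd Wednesday of June 2011: 2011-06-08.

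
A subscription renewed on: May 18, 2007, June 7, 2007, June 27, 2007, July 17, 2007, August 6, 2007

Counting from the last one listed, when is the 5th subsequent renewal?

The spacing is 20, 20, 20, 20 days — always 20 days.
August 6, 2007 + 20 days = August 26, 2007.
August 26, 2007 + 20 days = September 15, 2007.
September 15, 2007 + 20 days = October 5, 2007.
October 5, 2007 + 20 days = October 25, 2007.
October 25, 2007 + 20 days = November 14, 2007.

November 14, 2007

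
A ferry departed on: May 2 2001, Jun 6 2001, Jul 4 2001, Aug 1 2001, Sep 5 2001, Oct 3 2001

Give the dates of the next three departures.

All dates are Wednesdays, 35, 28, 28, 35, 28 days apart.
Specifically, the 1st Wednesday of each month.
1st Wednesday of November 2001: Nov 7 2001.
1st Wednesday of December 2001: Dec 5 2001.
1st Wednesday of January 2002: Jan 2 2002.

Nov 7 2001, Dec 5 2001, Jan 2 2002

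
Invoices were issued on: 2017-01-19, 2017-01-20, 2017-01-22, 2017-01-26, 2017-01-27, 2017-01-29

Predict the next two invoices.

2017-02-02, 2017-02-03

Gaps: 1, 2, 4, 1, 2 days — not constant, but cyclic with period 3.
The events fall on every Thursday, Friday and Sunday.
Next Thursday: 2017-02-02.
The following Friday is 2017-02-03.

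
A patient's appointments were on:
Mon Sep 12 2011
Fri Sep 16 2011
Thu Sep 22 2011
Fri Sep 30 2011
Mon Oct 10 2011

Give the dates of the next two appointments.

Sat Oct 22 2011, Sat Nov 5 2011

Intervals are 4, 6, 8, 10 days — an arithmetic progression with common difference 2.
Next gap: 12 days. Mon Oct 10 2011 + 12 days = Sat Oct 22 2011.
Next gap: 14 days. Sat Oct 22 2011 + 14 days = Sat Nov 5 2011.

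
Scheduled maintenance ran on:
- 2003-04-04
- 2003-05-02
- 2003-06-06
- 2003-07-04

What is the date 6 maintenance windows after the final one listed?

2004-01-02

All dates are Fridays, 28, 35, 28 days apart.
Specifically, the 1st Friday of each month.
1st Friday of August 2003: 2003-08-01.
September 2003 — 1st Friday is 2003-09-05.
October 2003 — 1st Friday is 2003-10-03.
November 2003 — 1st Friday is 2003-11-07.
1st Friday of December 2003: 2003-12-05.
1st Friday of January 2004: 2004-01-02.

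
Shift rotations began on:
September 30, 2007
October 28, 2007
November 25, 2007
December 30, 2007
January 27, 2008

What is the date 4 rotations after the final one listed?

These are Sundays with 28, 28, 35, 28-day gaps.
Each is the final Sunday of its month — September 30, 2007 is past the 28th, so '4th Sunday' doesn't fit.
Last Sunday of February 2008: February 24, 2008.
March 2008 ends with Sunday March 30, 2008.
Last Sunday of April 2008: April 27, 2008.
Last Sunday of May 2008: May 25, 2008.

May 25, 2008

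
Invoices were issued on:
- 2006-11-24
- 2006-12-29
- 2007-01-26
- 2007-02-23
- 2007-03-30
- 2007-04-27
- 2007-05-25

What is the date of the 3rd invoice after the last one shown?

All Fridays; the gaps (35, 28, 28, 35, 28, 28) vary with month length.
This is the last Friday of each month.
Last Friday of June 2007: 2007-06-29.
July 2007 ends with Friday 2007-07-27.
Last Friday of August 2007: 2007-08-31.

2007-08-31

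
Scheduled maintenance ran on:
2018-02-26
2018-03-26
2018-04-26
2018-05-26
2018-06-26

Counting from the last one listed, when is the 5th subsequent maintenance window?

2018-11-26

Each date is the 26th; the gaps (28, 31, 30, 31) track the month lengths.
The rule is the 26th of each month.
July 2018: 2018-07-26.
Next: August 2018 → 2018-08-26.
September 2018: 2018-09-26.
October 2018: 2018-10-26.
November 2018: 2018-11-26.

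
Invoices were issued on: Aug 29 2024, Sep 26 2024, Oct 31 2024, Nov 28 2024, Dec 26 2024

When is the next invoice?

Jan 30 2025

Every date is a Thursday; gaps 28, 35, 28, 28 days.
Each is the last Thursday of its month (at least one falls on the 29th or later, ruling out '4th Thursday').
Last Thursday of January 2025: Jan 30 2025.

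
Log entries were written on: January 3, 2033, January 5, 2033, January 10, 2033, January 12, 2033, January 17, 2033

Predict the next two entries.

January 19, 2033; January 24, 2033

Gaps: 2, 5, 2, 5 days — not constant, but cyclic with period 2.
The events fall on every Monday and Wednesday.
The following Wednesday is January 19, 2033.
Next Monday: January 24, 2033.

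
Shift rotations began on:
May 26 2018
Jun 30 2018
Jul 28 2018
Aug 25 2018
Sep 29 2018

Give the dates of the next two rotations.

Every date is a Saturday; gaps 35, 28, 28, 35 days.
Each is the last Saturday of its month (at least one falls on the 29th or later, ruling out '4th Saturday').
Last Saturday of October 2018: Oct 27 2018.
Last Saturday of November 2018: Nov 24 2018.

Oct 27 2018, Nov 24 2018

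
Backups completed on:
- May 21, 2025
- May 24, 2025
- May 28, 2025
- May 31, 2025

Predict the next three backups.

Gaps: 3, 4, 3 days — not constant, but cyclic with period 2.
The events fall on every Wednesday and Saturday.
The following Wednesday is June 4, 2025.
Next Saturday: June 7, 2025.
Next Wednesday: June 11, 2025.

June 4, 2025; June 7, 2025; June 11, 2025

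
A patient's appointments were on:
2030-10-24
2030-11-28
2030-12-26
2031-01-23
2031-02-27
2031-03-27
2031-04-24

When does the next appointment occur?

All dates are Thursdays, 35, 28, 28, 35, 28, 28 days apart.
Specifically, the 4th Thursday of each month.
May 2031 — 4th Thursday is 2031-05-22.

2031-05-22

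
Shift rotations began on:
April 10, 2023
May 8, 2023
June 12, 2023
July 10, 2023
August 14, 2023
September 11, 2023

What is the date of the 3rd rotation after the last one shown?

December 11, 2023

These are Mondays at 28- or 35-day spacing (28, 35, 28, 35, 28).
The pattern: 2nd Monday of the month.
2nd Monday of October 2023: October 9, 2023.
November 2023 — 2nd Monday is November 13, 2023.
2nd Monday of December 2023: December 11, 2023.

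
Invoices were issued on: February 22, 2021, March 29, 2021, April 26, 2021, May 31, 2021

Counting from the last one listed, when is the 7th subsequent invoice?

December 27, 2021

Every date is a Monday; gaps 35, 28, 35 days.
Each is the last Monday of its month (at least one falls on the 29th or later, ruling out '4th Monday').
June 2021 ends with Monday June 28, 2021.
Last Monday of July 2021: July 26, 2021.
August 2021 ends with Monday August 30, 2021.
Last Monday of September 2021: September 27, 2021.
Last Monday of October 2021: October 25, 2021.
Last Monday of November 2021: November 29, 2021.
December 2021 ends with Monday December 27, 2021.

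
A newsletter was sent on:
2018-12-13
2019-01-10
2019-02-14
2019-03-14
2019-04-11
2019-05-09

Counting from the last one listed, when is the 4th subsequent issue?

Gaps: 28, 35, 28, 28, 28 days — a mix of 28 and 35. Every date is a Thursday.
Each is the 2nd Thursday of its month.
2nd Thursday of June 2019: 2019-06-13.
July 2019 — 2nd Thursday is 2019-07-11.
2nd Thursday of August 2019: 2019-08-08.
September 2019 — 2nd Thursday is 2019-09-12.

2019-09-12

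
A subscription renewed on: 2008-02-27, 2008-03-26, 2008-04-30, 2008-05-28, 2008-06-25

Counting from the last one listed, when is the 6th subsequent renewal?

All Wednesdays; the gaps (28, 35, 28, 28) vary with month length.
This is the last Wednesday of each month.
Last Wednesday of July 2008: 2008-07-30.
Last Wednesday of August 2008: 2008-08-27.
September 2008 ends with Wednesday 2008-09-24.
Last Wednesday of October 2008: 2008-10-29.
Last Wednesday of November 2008: 2008-11-26.
Last Wednesday of December 2008: 2008-12-31.

2008-12-31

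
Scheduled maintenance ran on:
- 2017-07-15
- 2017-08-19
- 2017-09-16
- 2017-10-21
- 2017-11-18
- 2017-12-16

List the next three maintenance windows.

All dates are Saturdays, 35, 28, 35, 28, 28 days apart.
Specifically, the 3rd Saturday of each month.
3rd Saturday of January 2018: 2018-01-20.
3rd Saturday of February 2018: 2018-02-17.
March 2018 — 3rd Saturday is 2018-03-17.

2018-01-20, 2018-02-17, 2018-03-17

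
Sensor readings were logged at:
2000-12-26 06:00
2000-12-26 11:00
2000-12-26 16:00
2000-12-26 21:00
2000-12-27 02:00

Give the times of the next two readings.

Gaps: 5, 5, 5, 5 hours — each event is 5 hours after the previous one.
2000-12-27 02:00 + 5 h = 2000-12-27 07:00.
2000-12-27 07:00 + 5 h = 2000-12-27 12:00.

2000-12-27 07:00, 2000-12-27 12:00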